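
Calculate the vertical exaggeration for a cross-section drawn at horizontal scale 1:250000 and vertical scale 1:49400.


VE = horizontal_scale / vertical_scale = 250000 / 49400 ≈ 5.1

5.1x


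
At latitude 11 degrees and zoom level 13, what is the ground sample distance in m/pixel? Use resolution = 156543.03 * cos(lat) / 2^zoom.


res = 156543.03 * cos(11) / 2^13 = 156543.03 * 0.98162718 / 8192 = 18.76 m/pixel

18.76 m/pixel


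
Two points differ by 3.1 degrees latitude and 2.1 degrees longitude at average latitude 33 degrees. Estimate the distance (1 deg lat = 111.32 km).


dlat_km = 3.1 * 111.32 = 345.092
dlon_km = 2.1 * 111.32 * cos(33) ≈ 196.058
dist = sqrt(345.092^2 + 196.058^2) ≈ 396.9 km

396.9 km


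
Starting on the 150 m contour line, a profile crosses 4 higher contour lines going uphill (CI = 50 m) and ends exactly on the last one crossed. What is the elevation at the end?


elevation = 150 + 4 * 50 = 350 m

350 m


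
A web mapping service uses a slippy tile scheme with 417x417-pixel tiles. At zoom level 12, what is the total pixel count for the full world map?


tiles per axis = 2^12 = 4096
total tiles = 4096^2 = 16777216
pixels per axis = 4096 * 417 = 1708032
total pixels = 1708032^2 = 2917373313024

2917373313024 pixels


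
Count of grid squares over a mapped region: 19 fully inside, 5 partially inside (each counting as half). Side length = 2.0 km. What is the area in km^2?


effective squares = 19 + 5 * 0.5 = 21.5
area = 21.5 * 4.0 = 86.0 km^2

86.0 km^2


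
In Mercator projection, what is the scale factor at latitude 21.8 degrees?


SF = 1 / cos(21.8) = 1 / 0.928486 = 1.077

1.077


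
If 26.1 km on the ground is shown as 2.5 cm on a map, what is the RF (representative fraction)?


ground = 26.1 km = 2610000 cm; RF denominator = ground / map = 2610000 / 2.5 = 1044000; RF = 1:1044000

1:1044000


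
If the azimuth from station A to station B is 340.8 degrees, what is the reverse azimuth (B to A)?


back azimuth = (340.8 + 180) mod 360 = 160.8 degrees

160.8 degrees


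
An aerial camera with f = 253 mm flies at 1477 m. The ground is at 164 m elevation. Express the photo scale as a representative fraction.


scale = f / (H - h) = 253 mm / 1313 m = 253 / 1313000 = 1:5190

1:5190


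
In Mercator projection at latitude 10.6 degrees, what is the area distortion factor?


area_distortion = 1/cos^2(10.6) = 1.035

1.035


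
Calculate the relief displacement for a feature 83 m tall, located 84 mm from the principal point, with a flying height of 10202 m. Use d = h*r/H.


d = h * r / H = 83 * 84 / 10202 = 0.68 mm

0.68 mm


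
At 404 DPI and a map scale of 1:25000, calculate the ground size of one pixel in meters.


pixel_cm = 2.54 / 404 ≈ 0.006287 cm
ground = pixel_cm * 25000 / 100 = 2.54 * 25000 / (404 * 100) = 63500 / 40400 ≈ 1.57 m

1.57 m


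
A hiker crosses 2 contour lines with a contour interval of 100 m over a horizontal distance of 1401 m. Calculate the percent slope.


elevation change = 2 * 100 = 200 m
slope = 200 / 1401 * 100 = 14.3%

14.3%


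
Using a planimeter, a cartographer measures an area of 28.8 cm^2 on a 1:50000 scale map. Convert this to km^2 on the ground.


ground_area = 28.8 * (50000/100)^2 = 7200000.0 m^2 = 7.2 km^2

7.2 km^2


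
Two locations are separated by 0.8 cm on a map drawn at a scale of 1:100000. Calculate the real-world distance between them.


ground = 0.8 cm * 100000 / 100 = 800.0 m

800.0 m


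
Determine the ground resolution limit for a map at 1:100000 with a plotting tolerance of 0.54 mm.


ground = 0.54 mm * 100000 / 1000 = 54.0 m

54.0 m


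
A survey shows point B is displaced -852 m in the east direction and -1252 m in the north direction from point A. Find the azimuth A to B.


az = atan2(-852, -1252) = -145.8 deg
adjusted to 0-360: 214.2 degrees

214.2 degrees


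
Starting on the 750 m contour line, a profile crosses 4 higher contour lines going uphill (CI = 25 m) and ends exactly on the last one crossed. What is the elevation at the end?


elevation = 750 + 4 * 25 = 850 m

850 m


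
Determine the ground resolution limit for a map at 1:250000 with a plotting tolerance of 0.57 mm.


ground = 0.57 mm * 250000 / 1000 = 142.5 m

142.5 m


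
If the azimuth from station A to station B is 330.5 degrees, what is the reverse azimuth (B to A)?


back azimuth = (330.5 + 180) mod 360 = 150.5 degrees

150.5 degrees


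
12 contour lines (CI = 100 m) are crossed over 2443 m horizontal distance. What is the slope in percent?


elevation change = 12 * 100 = 1200 m
slope = 1200 / 2443 * 100 = 49.1%

49.1%


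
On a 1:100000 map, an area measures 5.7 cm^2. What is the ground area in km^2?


ground_area = 5.7 * (100000/100)^2 = 5700000.0 m^2 = 5.7 km^2

5.7 km^2


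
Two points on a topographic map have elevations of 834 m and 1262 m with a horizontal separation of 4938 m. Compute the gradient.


gradient = (1262 - 834) / 4938 = 428 / 4938 = 0.0867

0.0867


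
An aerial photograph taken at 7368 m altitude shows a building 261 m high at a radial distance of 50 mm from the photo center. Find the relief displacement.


d = h * r / H = 261 * 50 / 7368 = 1.77 mm

1.77 mm


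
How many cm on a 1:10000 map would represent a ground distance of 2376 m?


map_cm = 2376 * 100 / 10000 = 23.76 cm

23.76 cm


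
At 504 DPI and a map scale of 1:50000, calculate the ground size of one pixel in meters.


pixel_cm = 2.54 / 504 ≈ 0.00504 cm
ground = pixel_cm * 50000 / 100 = 2.54 * 50000 / (504 * 100) = 127000 / 50400 ≈ 2.52 m

2.52 m


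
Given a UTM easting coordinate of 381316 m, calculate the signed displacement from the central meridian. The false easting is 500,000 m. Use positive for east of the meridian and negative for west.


displacement = 381316 - 500000 = -118684 m

-118684 m


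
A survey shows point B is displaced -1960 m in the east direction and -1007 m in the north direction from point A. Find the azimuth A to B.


az = atan2(-1960, -1007) = -117.2 deg
adjusted to 0-360: 242.8 degrees

242.8 degrees


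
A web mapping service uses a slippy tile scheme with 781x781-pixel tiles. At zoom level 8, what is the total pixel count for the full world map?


tiles per axis = 2^8 = 256
total tiles = 256^2 = 65536
pixels per axis = 256 * 781 = 199936
total pixels = 199936^2 = 39974404096

39974404096 pixels


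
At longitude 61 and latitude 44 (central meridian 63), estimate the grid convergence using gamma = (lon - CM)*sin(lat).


gamma = (61 - 63) * sin(44) = -2 * 0.694658 = -1.389 degrees

-1.389 degrees


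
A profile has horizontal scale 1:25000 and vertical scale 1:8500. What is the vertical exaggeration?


VE = horizontal_scale / vertical_scale = 25000 / 8500 ≈ 2.9

2.9x


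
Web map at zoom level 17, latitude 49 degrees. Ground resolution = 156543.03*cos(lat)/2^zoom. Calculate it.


res = 156543.03 * cos(49) / 2^17 = 156543.03 * 0.65605903 / 131072 = 0.78 m/pixel

0.78 m/pixel


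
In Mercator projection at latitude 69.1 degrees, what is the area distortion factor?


area_distortion = 1/cos^2(69.1) = 7.858

7.858


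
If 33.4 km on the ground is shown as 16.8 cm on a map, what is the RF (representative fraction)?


ground = 33.4 km = 3340000 cm; RF denominator = ground / map = 3340000 / 16.8 ≈ 198810; RF = 1:198810

1:198810


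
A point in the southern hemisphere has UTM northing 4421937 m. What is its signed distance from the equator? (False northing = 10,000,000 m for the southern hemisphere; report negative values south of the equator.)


For southern: actual = 4421937 - 10000000 = -5578063 m

-5578063 m


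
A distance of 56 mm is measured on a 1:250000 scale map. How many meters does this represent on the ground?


ground = 56 mm * 250000 / 1000 = 14000.0 m

14000.0 m


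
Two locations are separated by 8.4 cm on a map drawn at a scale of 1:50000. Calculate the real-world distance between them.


ground = 8.4 cm * 50000 / 100 = 4200.0 m = 4.2 km

4.2 km


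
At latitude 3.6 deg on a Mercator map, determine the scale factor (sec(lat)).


SF = 1 / cos(3.6) = 1 / 0.998027 = 1.002

1.002


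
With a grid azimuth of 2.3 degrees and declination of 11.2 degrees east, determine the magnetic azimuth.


magnetic azimuth = grid azimuth - declination (east +ve)
mag_az = 2.3 - 11.2 = 351.1 degrees

351.1 degrees


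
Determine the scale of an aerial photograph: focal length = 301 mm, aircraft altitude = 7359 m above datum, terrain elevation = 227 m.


scale = f / (H - h) = 301 mm / 7132 m = 301 / 7132000 = 1:23694

1:23694


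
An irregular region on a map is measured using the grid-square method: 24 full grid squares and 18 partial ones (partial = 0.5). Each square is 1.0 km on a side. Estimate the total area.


effective squares = 24 + 18 * 0.5 = 33.0
area = 33.0 * 1.0 = 33.0 km^2

33.0 km^2


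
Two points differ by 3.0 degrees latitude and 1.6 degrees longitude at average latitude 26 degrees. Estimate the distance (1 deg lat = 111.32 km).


dlat_km = 3.0 * 111.32 = 333.96
dlon_km = 1.6 * 111.32 * cos(26) ≈ 160.086
dist = sqrt(333.96^2 + 160.086^2) ≈ 370.3 km

370.3 km


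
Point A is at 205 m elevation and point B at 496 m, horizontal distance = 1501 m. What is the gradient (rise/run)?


gradient = (496 - 205) / 1501 = 291 / 1501 = 0.1939

0.1939


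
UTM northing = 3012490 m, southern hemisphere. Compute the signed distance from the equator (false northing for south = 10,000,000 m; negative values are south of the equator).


For southern: actual = 3012490 - 10000000 = -6987510 m

-6987510 m


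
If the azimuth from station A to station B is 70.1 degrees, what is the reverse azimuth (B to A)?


back azimuth = (70.1 + 180) mod 360 = 250.1 degrees

250.1 degrees


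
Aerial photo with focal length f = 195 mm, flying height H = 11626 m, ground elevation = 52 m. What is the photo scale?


scale = f / (H - h) = 195 mm / 11574 m = 195 / 11574000 = 1:59354

1:59354


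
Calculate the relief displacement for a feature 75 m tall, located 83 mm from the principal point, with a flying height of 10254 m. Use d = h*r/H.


d = h * r / H = 75 * 83 / 10254 = 0.61 mm

0.61 mm


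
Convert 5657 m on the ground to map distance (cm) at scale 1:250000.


map_cm = 5657 * 100 / 250000 = 2.2628 cm ≈ 2.26 cm

2.26 cm


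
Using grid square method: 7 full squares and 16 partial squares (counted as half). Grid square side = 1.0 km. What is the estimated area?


effective squares = 7 + 16 * 0.5 = 15.0
area = 15.0 * 1.0 = 15.0 km^2

15.0 km^2


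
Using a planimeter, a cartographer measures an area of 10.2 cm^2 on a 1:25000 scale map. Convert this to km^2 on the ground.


ground_area = 10.2 * (25000/100)^2 = 637500.0 m^2 = 0.6375 km^2 ≈ 0.638 km^2

0.638 km^2


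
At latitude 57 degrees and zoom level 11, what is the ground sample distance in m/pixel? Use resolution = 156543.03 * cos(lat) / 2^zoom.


res = 156543.03 * cos(57) / 2^11 = 156543.03 * 0.54463904 / 2048 = 41.63 m/pixel

41.63 m/pixel


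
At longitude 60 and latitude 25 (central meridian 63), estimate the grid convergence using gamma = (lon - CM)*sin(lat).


gamma = (60 - 63) * sin(25) = -3 * 0.422618 = -1.268 degrees

-1.268 degrees


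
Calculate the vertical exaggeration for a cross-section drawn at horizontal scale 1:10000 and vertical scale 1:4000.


VE = horizontal_scale / vertical_scale = 10000 / 4000 = 2.5

2.5x


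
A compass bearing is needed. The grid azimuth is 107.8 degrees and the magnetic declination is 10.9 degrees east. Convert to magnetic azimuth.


magnetic azimuth = grid azimuth - declination (east +ve)
mag_az = 107.8 - 10.9 = 96.9 degrees

96.9 degrees


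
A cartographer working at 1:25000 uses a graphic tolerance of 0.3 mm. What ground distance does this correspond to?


ground = 0.3 mm * 25000 / 1000 = 7.5 m

7.5 m


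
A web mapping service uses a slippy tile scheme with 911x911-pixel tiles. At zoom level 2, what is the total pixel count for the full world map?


tiles per axis = 2^2 = 4
total tiles = 4^2 = 16
pixels per axis = 4 * 911 = 3644
total pixels = 3644^2 = 13278736

13278736 pixels


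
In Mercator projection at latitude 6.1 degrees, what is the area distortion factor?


area_distortion = 1/cos^2(6.1) = 1.011

1.011


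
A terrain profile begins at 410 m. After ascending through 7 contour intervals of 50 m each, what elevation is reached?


elevation = 410 + 7 * 50 = 760 m

760 m


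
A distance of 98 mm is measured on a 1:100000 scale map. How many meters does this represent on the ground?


ground = 98 mm * 100000 / 1000 = 9800.0 m

9800.0 m


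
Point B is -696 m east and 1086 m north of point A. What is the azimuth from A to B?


az = atan2(-696, 1086) = -32.7 deg
adjusted to 0-360: 327.3 degrees

327.3 degrees


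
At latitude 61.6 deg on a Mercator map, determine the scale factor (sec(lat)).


SF = 1 / cos(61.6) = 1 / 0.475624 = 2.103

2.103


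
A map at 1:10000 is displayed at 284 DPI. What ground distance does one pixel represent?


pixel_cm = 2.54 / 284 ≈ 0.008944 cm
ground = pixel_cm * 10000 / 100 = 2.54 * 10000 / (284 * 100) = 25400 / 28400 ≈ 0.89 m

0.89 m


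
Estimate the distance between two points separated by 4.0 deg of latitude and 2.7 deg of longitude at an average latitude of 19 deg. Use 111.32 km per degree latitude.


dlat_km = 4.0 * 111.32 = 445.28
dlon_km = 2.7 * 111.32 * cos(19) ≈ 284.189
dist = sqrt(445.28^2 + 284.189^2) ≈ 528.2 km

528.2 km


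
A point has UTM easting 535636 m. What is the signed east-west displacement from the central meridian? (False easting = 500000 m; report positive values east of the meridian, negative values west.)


displacement = 535636 - 500000 = 35636 m

35636 m


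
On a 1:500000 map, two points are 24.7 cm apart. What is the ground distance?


ground = 24.7 cm * 500000 / 100 = 123500.0 m = 123.5 km

123.5 km


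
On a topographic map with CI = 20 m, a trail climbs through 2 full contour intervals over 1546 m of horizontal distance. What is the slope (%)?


elevation change = 2 * 20 = 40 m
slope = 40 / 1546 * 100 = 2.6%

2.6%


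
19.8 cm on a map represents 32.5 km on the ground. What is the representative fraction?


ground = 32.5 km = 3250000 cm; RF denominator = ground / map = 3250000 / 19.8 ≈ 164141; RF = 1:164141

1:164141


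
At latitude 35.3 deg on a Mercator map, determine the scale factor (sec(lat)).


SF = 1 / cos(35.3) = 1 / 0.816138 = 1.225

1.225


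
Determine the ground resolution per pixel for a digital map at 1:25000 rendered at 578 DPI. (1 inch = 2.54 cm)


pixel_cm = 2.54 / 578 ≈ 0.004394 cm
ground = pixel_cm * 25000 / 100 = 2.54 * 25000 / (578 * 100) = 63500 / 57800 ≈ 1.1 m

1.1 m


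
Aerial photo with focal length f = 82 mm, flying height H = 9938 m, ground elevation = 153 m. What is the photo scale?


scale = f / (H - h) = 82 mm / 9785 m = 82 / 9785000 = 1:119329

1:119329


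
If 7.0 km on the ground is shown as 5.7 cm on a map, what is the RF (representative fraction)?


ground = 7.0 km = 700000 cm; RF denominator = ground / map = 700000 / 5.7 ≈ 122807; RF = 1:122807

1:122807


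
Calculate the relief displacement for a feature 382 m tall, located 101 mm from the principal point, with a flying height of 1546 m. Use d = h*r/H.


d = h * r / H = 382 * 101 / 1546 = 24.96 mm

24.96 mm


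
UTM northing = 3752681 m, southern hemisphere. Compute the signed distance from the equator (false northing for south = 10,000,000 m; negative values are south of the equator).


For southern: actual = 3752681 - 10000000 = -6247319 m

-6247319 m


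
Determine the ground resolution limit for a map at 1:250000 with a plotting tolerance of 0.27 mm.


ground = 0.27 mm * 250000 / 1000 = 67.5 m

67.5 m


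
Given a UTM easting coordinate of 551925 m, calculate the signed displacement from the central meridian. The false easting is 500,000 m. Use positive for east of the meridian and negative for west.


displacement = 551925 - 500000 = 51925 m

51925 m


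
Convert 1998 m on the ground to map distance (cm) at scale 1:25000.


map_cm = 1998 * 100 / 25000 = 7.992 cm ≈ 7.99 cm

7.99 cm


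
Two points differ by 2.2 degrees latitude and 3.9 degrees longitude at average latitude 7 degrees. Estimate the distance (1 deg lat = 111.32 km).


dlat_km = 2.2 * 111.32 = 244.904
dlon_km = 3.9 * 111.32 * cos(7) ≈ 430.912
dist = sqrt(244.904^2 + 430.912^2) ≈ 495.6 km

495.6 km


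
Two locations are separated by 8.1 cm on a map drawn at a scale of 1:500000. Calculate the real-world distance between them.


ground = 8.1 cm * 500000 / 100 = 40500.0 m = 40.5 km

40.5 km


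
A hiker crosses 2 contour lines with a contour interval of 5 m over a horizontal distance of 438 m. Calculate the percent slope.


elevation change = 2 * 5 = 10 m
slope = 10 / 438 * 100 = 2.3%

2.3%


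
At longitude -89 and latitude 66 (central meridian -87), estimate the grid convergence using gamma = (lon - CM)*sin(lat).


gamma = (-89 - -87) * sin(66) = -2 * 0.913545 = -1.827 degrees

-1.827 degrees


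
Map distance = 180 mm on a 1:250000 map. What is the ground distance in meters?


ground = 180 mm * 250000 / 1000 = 45000.0 m

45000.0 m


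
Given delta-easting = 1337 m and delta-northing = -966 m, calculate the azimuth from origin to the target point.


az = atan2(1337, -966) = 125.8 deg
adjusted to 0-360: 125.8 degrees

125.8 degrees


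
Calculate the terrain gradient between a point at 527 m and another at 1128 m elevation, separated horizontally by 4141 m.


gradient = (1128 - 527) / 4141 = 601 / 4141 = 0.1451

0.1451


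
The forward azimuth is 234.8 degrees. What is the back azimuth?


back azimuth = (234.8 + 180) mod 360 = 54.8 degrees

54.8 degrees


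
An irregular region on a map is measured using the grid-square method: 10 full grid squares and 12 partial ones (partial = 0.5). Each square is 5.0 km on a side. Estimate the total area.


effective squares = 10 + 12 * 0.5 = 16.0
area = 16.0 * 25.0 = 400.0 km^2

400.0 km^2


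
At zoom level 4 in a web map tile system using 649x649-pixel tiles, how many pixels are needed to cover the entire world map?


tiles per axis = 2^4 = 16
total tiles = 16^2 = 256
pixels per axis = 16 * 649 = 10384
total pixels = 10384^2 = 107827456

107827456 pixels


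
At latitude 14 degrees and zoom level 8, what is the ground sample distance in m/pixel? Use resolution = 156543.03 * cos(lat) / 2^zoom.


res = 156543.03 * cos(14) / 2^8 = 156543.03 * 0.97029573 / 256 = 593.33 m/pixel

593.33 m/pixel


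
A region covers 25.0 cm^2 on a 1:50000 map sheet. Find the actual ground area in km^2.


ground_area = 25.0 * (50000/100)^2 = 6250000.0 m^2 = 6.25 km^2

6.25 km^2


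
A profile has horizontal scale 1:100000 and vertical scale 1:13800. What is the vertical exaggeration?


VE = horizontal_scale / vertical_scale = 100000 / 13800 ≈ 7.2

7.2x


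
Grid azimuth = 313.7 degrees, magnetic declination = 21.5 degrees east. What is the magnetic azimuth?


magnetic azimuth = grid azimuth - declination (east +ve)
mag_az = 313.7 - 21.5 = 292.2 degrees

292.2 degrees


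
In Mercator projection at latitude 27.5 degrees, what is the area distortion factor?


area_distortion = 1/cos^2(27.5) = 1.271

1.271


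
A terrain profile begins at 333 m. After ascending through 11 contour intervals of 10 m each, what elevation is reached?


elevation = 333 + 11 * 10 = 443 m

443 m


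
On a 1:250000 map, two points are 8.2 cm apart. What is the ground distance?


ground = 8.2 cm * 250000 / 100 = 20500.0 m = 20.5 km

20.5 km


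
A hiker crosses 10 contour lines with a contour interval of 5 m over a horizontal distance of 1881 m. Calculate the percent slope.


elevation change = 10 * 5 = 50 m
slope = 50 / 1881 * 100 = 2.7%

2.7%


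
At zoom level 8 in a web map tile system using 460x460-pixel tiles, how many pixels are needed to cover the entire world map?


tiles per axis = 2^8 = 256
total tiles = 256^2 = 65536
pixels per axis = 256 * 460 = 117760
total pixels = 117760^2 = 13867417600

13867417600 pixels


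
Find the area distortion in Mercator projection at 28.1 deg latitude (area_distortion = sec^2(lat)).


area_distortion = 1/cos^2(28.1) = 1.285

1.285


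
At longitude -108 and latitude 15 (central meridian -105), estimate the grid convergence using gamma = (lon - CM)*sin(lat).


gamma = (-108 - -105) * sin(15) = -3 * 0.258819 = -0.776 degrees

-0.776 degrees


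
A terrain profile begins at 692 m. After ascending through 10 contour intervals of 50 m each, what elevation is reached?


elevation = 692 + 10 * 50 = 1192 m

1192 m


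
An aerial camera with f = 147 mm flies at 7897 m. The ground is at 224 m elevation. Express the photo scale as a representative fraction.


scale = f / (H - h) = 147 mm / 7673 m = 147 / 7673000 = 1:52197

1:52197


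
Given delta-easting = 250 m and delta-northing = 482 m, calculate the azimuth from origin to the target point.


az = atan2(250, 482) = 27.4 deg
adjusted to 0-360: 27.4 degrees

27.4 degrees


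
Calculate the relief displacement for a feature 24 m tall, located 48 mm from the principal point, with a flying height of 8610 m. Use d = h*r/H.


d = h * r / H = 24 * 48 / 8610 = 0.13 mm

0.13 mm


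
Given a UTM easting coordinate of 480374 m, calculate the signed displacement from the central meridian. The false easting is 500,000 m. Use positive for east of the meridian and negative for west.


displacement = 480374 - 500000 = -19626 m

-19626 m


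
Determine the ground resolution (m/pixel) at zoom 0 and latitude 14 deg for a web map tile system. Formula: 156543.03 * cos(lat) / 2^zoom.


res = 156543.03 * cos(14) / 2^0 = 156543.03 * 0.97029573 / 1 = 151893.03 m/pixel

151893.03 m/pixel


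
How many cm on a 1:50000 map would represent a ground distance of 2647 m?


map_cm = 2647 * 100 / 50000 = 5.294 cm ≈ 5.29 cm

5.29 cm


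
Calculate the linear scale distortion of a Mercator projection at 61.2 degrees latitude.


SF = 1 / cos(61.2) = 1 / 0.481754 = 2.076

2.076


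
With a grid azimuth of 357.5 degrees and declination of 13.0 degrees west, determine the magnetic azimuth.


magnetic azimuth = grid azimuth - declination (east +ve)
mag_az = 357.5 - -13.0 = 10.5 degrees

10.5 degrees


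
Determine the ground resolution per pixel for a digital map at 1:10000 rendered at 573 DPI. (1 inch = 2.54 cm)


pixel_cm = 2.54 / 573 ≈ 0.004433 cm
ground = pixel_cm * 10000 / 100 = 2.54 * 10000 / (573 * 100) = 25400 / 57300 ≈ 0.44 m

0.44 m


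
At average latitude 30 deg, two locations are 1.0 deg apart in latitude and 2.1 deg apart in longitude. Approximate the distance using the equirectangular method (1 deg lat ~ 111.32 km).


dlat_km = 1.0 * 111.32 = 111.32
dlon_km = 2.1 * 111.32 * cos(30) ≈ 202.452
dist = sqrt(111.32^2 + 202.452^2) ≈ 231.0 km

231.0 km


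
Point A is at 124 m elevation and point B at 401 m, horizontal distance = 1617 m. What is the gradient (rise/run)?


gradient = (401 - 124) / 1617 = 277 / 1617 = 0.1713

0.1713


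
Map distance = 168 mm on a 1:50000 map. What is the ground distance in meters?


ground = 168 mm * 50000 / 1000 = 8400.0 m

8400.0 m


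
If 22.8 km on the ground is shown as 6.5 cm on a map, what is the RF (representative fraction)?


ground = 22.8 km = 2280000 cm; RF denominator = ground / map = 2280000 / 6.5 ≈ 350769; RF = 1:350769

1:350769


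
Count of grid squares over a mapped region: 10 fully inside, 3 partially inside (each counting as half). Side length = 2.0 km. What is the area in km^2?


effective squares = 10 + 3 * 0.5 = 11.5
area = 11.5 * 4.0 = 46.0 km^2

46.0 km^2


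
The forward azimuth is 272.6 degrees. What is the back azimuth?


back azimuth = (272.6 + 180) mod 360 = 92.6 degrees

92.6 degrees


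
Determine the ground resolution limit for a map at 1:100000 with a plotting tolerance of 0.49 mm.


ground = 0.49 mm * 100000 / 1000 = 49.0 m

49.0 m


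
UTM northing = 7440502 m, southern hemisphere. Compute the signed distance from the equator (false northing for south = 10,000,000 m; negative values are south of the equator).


For southern: actual = 7440502 - 10000000 = -2559498 m

-2559498 m


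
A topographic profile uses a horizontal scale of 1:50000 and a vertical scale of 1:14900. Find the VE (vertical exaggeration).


VE = horizontal_scale / vertical_scale = 50000 / 14900 ≈ 3.4

3.4x


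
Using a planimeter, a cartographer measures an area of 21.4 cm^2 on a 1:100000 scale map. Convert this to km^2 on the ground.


ground_area = 21.4 * (100000/100)^2 = 21400000.0 m^2 = 21.4 km^2

21.4 km^2


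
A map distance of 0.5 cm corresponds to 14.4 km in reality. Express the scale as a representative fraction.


ground = 14.4 km = 1440000 cm; RF denominator = ground / map = 1440000 / 0.5 = 2880000; RF = 1:2880000

1:2880000


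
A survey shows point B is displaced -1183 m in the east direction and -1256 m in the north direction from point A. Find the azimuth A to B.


az = atan2(-1183, -1256) = -136.7 deg
adjusted to 0-360: 223.3 degrees

223.3 degrees


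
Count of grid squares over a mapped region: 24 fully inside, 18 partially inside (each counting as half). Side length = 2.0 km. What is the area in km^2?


effective squares = 24 + 18 * 0.5 = 33.0
area = 33.0 * 4.0 = 132.0 km^2

132.0 km^2


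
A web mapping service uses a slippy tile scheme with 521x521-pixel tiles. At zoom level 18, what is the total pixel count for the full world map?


tiles per axis = 2^18 = 262144
total tiles = 262144^2 = 68719476736
pixels per axis = 262144 * 521 = 136577024
total pixels = 136577024^2 = 18653283484696576

18653283484696576 pixels


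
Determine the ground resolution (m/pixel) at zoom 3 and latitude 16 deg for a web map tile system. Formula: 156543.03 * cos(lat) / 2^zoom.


res = 156543.03 * cos(16) / 2^3 = 156543.03 * 0.9612617 / 8 = 18809.85 m/pixel

18809.85 m/pixel


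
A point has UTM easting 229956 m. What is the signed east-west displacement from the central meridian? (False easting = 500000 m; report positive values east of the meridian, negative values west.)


displacement = 229956 - 500000 = -270044 m

-270044 m


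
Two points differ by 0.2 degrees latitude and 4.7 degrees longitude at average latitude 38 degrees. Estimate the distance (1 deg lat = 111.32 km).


dlat_km = 0.2 * 111.32 = 22.264
dlon_km = 4.7 * 111.32 * cos(38) ≈ 412.29
dist = sqrt(22.264^2 + 412.29^2) ≈ 412.9 km

412.9 km


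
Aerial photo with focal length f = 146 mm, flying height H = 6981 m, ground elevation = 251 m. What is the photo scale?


scale = f / (H - h) = 146 mm / 6730 m = 146 / 6730000 = 1:46096

1:46096


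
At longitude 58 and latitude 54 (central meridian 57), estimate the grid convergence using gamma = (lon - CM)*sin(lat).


gamma = (58 - 57) * sin(54) = 1 * 0.809017 = 0.809 degrees

0.809 degrees


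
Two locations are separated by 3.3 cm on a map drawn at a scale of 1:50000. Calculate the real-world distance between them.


ground = 3.3 cm * 50000 / 100 = 1650.0 m = 1.65 km

1.65 km


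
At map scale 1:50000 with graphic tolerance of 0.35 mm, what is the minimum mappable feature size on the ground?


ground = 0.35 mm * 50000 / 1000 = 17.5 m

17.5 m


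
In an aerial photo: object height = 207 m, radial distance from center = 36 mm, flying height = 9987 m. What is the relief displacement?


d = h * r / H = 207 * 36 / 9987 = 0.75 mm

0.75 mm


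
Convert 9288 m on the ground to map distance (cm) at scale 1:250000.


map_cm = 9288 * 100 / 250000 = 3.7152 cm ≈ 3.72 cm

3.72 cm


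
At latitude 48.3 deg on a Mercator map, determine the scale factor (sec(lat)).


SF = 1 / cos(48.3) = 1 / 0.66523 = 1.503

1.503


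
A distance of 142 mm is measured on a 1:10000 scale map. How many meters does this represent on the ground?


ground = 142 mm * 10000 / 1000 = 1420.0 m

1420.0 m


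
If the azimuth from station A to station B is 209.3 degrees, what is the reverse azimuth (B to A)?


back azimuth = (209.3 + 180) mod 360 = 29.3 degrees

29.3 degrees


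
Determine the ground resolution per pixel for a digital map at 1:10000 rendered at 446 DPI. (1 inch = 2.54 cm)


pixel_cm = 2.54 / 446 ≈ 0.005695 cm
ground = pixel_cm * 10000 / 100 = 2.54 * 10000 / (446 * 100) = 25400 / 44600 ≈ 0.57 m

0.57 m


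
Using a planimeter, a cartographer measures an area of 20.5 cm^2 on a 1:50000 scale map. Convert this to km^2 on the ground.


ground_area = 20.5 * (50000/100)^2 = 5125000.0 m^2 = 5.125 km^2

5.125 km^2


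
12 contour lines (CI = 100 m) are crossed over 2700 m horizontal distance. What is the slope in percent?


elevation change = 12 * 100 = 1200 m
slope = 1200 / 2700 * 100 = 44.4%

44.4%


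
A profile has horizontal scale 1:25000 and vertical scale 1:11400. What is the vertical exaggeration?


VE = horizontal_scale / vertical_scale = 25000 / 11400 ≈ 2.2

2.2x


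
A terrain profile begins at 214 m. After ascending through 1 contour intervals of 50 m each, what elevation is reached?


elevation = 214 + 1 * 50 = 264 m

264 m


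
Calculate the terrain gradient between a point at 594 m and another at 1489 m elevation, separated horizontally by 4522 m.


gradient = (1489 - 594) / 4522 = 895 / 4522 = 0.1979

0.1979


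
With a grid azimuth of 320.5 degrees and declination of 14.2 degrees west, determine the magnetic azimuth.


magnetic azimuth = grid azimuth - declination (east +ve)
mag_az = 320.5 - -14.2 = 334.7 degrees

334.7 degrees


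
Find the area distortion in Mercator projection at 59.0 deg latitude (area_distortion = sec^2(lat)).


area_distortion = 1/cos^2(59.0) = 3.77

3.77


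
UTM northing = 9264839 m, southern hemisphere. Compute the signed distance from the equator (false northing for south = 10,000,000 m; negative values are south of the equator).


For southern: actual = 9264839 - 10000000 = -735161 m

-735161 m


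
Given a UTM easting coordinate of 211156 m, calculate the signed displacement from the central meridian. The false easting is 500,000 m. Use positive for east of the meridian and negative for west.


displacement = 211156 - 500000 = -288844 m

-288844 m


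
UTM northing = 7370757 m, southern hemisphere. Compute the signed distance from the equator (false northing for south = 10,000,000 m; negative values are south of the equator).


For southern: actual = 7370757 - 10000000 = -2629243 m

-2629243 m


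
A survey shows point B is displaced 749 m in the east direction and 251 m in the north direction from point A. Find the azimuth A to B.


az = atan2(749, 251) = 71.5 deg
adjusted to 0-360: 71.5 degrees

71.5 degrees


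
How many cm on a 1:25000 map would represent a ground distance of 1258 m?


map_cm = 1258 * 100 / 25000 = 5.032 cm ≈ 5.03 cm

5.03 cm


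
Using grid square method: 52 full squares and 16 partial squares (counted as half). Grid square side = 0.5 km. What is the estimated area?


effective squares = 52 + 16 * 0.5 = 60.0
area = 60.0 * 0.25 = 15.0 km^2

15.0 km^2


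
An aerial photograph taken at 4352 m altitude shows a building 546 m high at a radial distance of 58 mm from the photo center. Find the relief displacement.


d = h * r / H = 546 * 58 / 4352 = 7.28 mm

7.28 mm


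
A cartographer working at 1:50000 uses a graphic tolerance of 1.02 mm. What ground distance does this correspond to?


ground = 1.02 mm * 50000 / 1000 = 51.0 m

51.0 m


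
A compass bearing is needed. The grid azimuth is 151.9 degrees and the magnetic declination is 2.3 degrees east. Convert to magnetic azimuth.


magnetic azimuth = grid azimuth - declination (east +ve)
mag_az = 151.9 - 2.3 = 149.6 degrees

149.6 degrees


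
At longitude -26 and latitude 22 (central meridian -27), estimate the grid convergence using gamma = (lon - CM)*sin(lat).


gamma = (-26 - -27) * sin(22) = 1 * 0.374607 = 0.375 degrees

0.375 degrees


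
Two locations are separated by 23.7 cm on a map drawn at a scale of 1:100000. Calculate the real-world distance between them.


ground = 23.7 cm * 100000 / 100 = 23700.0 m = 23.7 km

23.7 km


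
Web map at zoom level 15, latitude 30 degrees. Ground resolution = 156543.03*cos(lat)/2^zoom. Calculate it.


res = 156543.03 * cos(30) / 2^15 = 156543.03 * 0.8660254 / 32768 = 4.14 m/pixel

4.14 m/pixel


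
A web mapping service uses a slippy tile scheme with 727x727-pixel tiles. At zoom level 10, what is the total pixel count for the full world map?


tiles per axis = 2^10 = 1024
total tiles = 1024^2 = 1048576
pixels per axis = 1024 * 727 = 744448
total pixels = 744448^2 = 554202824704

554202824704 pixels


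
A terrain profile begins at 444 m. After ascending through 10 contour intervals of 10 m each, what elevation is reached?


elevation = 444 + 10 * 10 = 544 m

544 m


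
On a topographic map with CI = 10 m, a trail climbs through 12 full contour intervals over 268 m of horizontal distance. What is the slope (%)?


elevation change = 12 * 10 = 120 m
slope = 120 / 268 * 100 = 44.8%

44.8%


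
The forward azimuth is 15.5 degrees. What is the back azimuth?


back azimuth = (15.5 + 180) mod 360 = 195.5 degrees

195.5 degrees


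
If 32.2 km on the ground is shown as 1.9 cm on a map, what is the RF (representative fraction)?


ground = 32.2 km = 3220000 cm; RF denominator = ground / map = 3220000 / 1.9 ≈ 1694737; RF = 1:1694737

1:1694737


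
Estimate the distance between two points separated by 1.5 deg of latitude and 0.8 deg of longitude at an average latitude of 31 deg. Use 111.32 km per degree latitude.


dlat_km = 1.5 * 111.32 = 166.98
dlon_km = 0.8 * 111.32 * cos(31) ≈ 76.336
dist = sqrt(166.98^2 + 76.336^2) ≈ 183.6 km

183.6 km


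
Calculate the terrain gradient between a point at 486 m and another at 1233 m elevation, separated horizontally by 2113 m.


gradient = (1233 - 486) / 2113 = 747 / 2113 = 0.3535

0.3535


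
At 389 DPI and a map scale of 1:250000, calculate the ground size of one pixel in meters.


pixel_cm = 2.54 / 389 ≈ 0.00653 cm
ground = pixel_cm * 250000 / 100 = 2.54 * 250000 / (389 * 100) = 635000 / 38900 ≈ 16.32 m

16.32 m


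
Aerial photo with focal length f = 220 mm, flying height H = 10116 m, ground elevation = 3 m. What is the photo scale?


scale = f / (H - h) = 220 mm / 10113 m = 220 / 10113000 = 1:45968

1:45968


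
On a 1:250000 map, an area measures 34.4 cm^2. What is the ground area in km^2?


ground_area = 34.4 * (250000/100)^2 = 215000000.0 m^2 = 215.0 km^2

215.0 km^2


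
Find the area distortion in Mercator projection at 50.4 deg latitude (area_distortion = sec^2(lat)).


area_distortion = 1/cos^2(50.4) = 2.461

2.461


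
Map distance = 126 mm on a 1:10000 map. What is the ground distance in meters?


ground = 126 mm * 10000 / 1000 = 1260.0 m

1260.0 m


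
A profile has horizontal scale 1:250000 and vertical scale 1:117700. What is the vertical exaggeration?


VE = horizontal_scale / vertical_scale = 250000 / 117700 ≈ 2.1

2.1x


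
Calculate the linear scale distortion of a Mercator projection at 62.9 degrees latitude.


SF = 1 / cos(62.9) = 1 / 0.455545 = 2.195

2.195


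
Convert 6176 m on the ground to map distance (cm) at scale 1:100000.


map_cm = 6176 * 100 / 100000 = 6.176 cm ≈ 6.18 cm

6.18 cm


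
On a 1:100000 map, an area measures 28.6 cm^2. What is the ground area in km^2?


ground_area = 28.6 * (100000/100)^2 = 28600000.0 m^2 = 28.6 km^2

28.6 km^2


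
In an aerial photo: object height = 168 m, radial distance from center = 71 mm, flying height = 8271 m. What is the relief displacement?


d = h * r / H = 168 * 71 / 8271 = 1.44 mm

1.44 mm


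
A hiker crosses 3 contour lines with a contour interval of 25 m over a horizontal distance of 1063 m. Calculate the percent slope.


elevation change = 3 * 25 = 75 m
slope = 75 / 1063 * 100 = 7.1%

7.1%


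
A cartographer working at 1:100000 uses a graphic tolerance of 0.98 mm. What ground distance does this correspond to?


ground = 0.98 mm * 100000 / 1000 = 98.0 m

98.0 m


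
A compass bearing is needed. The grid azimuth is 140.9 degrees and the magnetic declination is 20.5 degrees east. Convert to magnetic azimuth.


magnetic azimuth = grid azimuth - declination (east +ve)
mag_az = 140.9 - 20.5 = 120.4 degrees

120.4 degrees


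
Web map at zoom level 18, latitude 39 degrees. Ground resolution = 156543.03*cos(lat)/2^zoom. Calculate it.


res = 156543.03 * cos(39) / 2^18 = 156543.03 * 0.77714596 / 262144 = 0.46 m/pixel

0.46 m/pixel


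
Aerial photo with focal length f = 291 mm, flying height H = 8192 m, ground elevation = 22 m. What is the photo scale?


scale = f / (H - h) = 291 mm / 8170 m = 291 / 8170000 = 1:28076

1:28076


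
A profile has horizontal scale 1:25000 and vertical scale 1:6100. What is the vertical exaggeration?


VE = horizontal_scale / vertical_scale = 25000 / 6100 ≈ 4.1

4.1x


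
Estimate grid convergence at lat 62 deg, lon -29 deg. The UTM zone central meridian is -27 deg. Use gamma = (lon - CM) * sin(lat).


gamma = (-29 - -27) * sin(62) = -2 * 0.882948 = -1.766 degrees

-1.766 degrees


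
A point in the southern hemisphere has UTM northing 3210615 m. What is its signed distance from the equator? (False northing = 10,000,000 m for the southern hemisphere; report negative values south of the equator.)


For southern: actual = 3210615 - 10000000 = -6789385 m

-6789385 m


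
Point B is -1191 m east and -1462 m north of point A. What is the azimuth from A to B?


az = atan2(-1191, -1462) = -140.8 deg
adjusted to 0-360: 219.2 degrees

219.2 degrees


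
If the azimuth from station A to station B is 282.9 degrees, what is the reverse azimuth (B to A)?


back azimuth = (282.9 + 180) mod 360 = 102.9 degrees

102.9 degrees


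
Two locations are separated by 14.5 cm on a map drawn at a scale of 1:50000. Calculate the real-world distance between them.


ground = 14.5 cm * 50000 / 100 = 7250.0 m = 7.25 km

7.25 km


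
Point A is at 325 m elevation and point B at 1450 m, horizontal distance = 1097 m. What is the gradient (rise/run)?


gradient = (1450 - 325) / 1097 = 1125 / 1097 = 1.0255

1.0255


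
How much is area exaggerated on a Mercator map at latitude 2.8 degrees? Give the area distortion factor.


area_distortion = 1/cos^2(2.8) = 1.002

1.002


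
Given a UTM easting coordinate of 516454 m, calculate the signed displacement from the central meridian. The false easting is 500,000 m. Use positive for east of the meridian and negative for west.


displacement = 516454 - 500000 = 16454 m

16454 m


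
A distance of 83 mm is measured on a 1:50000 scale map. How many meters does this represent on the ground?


ground = 83 mm * 50000 / 1000 = 4150.0 m

4150.0 m


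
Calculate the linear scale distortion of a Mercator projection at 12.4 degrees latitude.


SF = 1 / cos(12.4) = 1 / 0.976672 = 1.024

1.024


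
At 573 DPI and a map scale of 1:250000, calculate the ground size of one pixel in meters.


pixel_cm = 2.54 / 573 ≈ 0.004433 cm
ground = pixel_cm * 250000 / 100 = 2.54 * 250000 / (573 * 100) = 635000 / 57300 ≈ 11.08 m

11.08 m
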